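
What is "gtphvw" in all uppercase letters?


Input string: 'gtphvw'
Operation: convert each letter to uppercase
Mapping: 'g'->'G', 't'->'T', 'p'->'P', 'h'->'H', 'v'->'V', 'w'->'W'
Result: GTPHVW


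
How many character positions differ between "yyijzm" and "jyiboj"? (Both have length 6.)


String 1: 'yyijzm'
String 2: 'jyiboj'
Compare each position: pos 0: 'y'!='j', pos 1: 'y'=='y', pos 2: 'i'=='i', pos 3: 'j'!='b', pos 4: 'z'!='o', pos 5: 'm'!='j'
Differing positions: 4
Hamming distance: 4


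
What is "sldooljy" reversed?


Input string: 'sldooljy'
Operation: reverse character order
Original order: 's' -> 'l' -> 'd' -> 'o' -> 'o' -> 'l' -> 'j' -> 'y'
Reversed order: 'y' -> 'j' -> 'l' -> 'o' -> 'o' -> 'd' -> 'l' -> 's'
Result: yjloodls


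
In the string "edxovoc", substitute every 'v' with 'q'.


Input string: 'edxovoc'
Operation: replace 'v' with 'q'
Positions of 'v': 4
After replacement: edxoqoc


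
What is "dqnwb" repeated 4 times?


Input string: 'dqnwb'
Operation: repeat 4 times
Concatenation: 'dqnwb' + 'dqnwb' + 'dqnwb' + 'dqnwb'
Result: dqnwbdqnwbdqnwbdqnwb


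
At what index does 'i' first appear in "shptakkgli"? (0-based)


Input string: 'shptakkgli'
Target: 'i'
Scanning left to right: s[0]='s', s[1]='h', s[2]='p', s[3]='t', s[4]='a', s[5]='k', s[6]='k', s[7]='g', s[8]='l', s[9]='i'
First match at index: 9


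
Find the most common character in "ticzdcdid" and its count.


Input: 'ticzdcdid'
Operation: tally each character
Counts: 'c':2, 'd':3, 'i':2, 't':1, 'z':1
Maximum: 'd' appears 3 times


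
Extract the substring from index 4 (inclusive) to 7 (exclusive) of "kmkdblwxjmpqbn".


Input string: 'kmkdblwxjmpqbn'
Operation: slice [4:7]
Extract characters: s[4]='b', s[5]='l', s[6]='w'
Result: blw


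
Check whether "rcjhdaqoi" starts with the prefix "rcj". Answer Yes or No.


Input string: 'rcjhdaqoi'
Prefix to check: 'rcj'
First 3 characters of input: 'rcj'
Match: True
Result: Yes


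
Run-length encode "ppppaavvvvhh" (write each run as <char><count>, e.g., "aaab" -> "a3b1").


Input: 'ppppaavvvvhh'
Operation: identify consecutive runs
Runs: 'pppp' -> p4, 'aa' -> a2, 'vvvv' -> v4, 'hh' -> h2
Encoded: p4a2v4h2


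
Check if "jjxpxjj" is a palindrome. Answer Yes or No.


Input string: 'jjxpxjj'
Reversed: 'jjxpxjj'
Compare pairs: s[0]='j' vs s[6]='j' (match), s[1]='j' vs s[5]='j' (match), s[2]='x' vs s[4]='x' (match)
Palindrome: Yes


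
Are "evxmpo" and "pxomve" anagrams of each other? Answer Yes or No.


String 1: 'evxmpo' -> sorted: 'emopvx'
String 2: 'pxomve' -> sorted: 'emopvx'
Compare sorted forms: 'emopvx' == 'emopvx'
Anagram: Yes


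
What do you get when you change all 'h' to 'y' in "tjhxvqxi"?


Input string: 'tjhxvqxi'
Operation: replace 'h' with 'y'
Positions of 'h': 2
After replacement: tjyxvqxi


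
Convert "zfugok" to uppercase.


Input string: 'zfugok'
Operation: convert each letter to uppercase
Mapping: 'z'->'Z', 'f'->'F', 'u'->'U', 'g'->'G', 'o'->'O', 'k'->'K'
Result: ZFUGOK


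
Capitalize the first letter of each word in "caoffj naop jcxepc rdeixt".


Input string: 'caoffj naop jcxepc rdeixt'
Operation: capitalize first letter of each word
Word transformations: 'caoffj'->'Caoffj', 'naop'->'Naop', 'jcxepc'->'Jcxepc', 'rdeixt'->'Rdeixt'
Result: Caoffj Naop Jcxepc Rdeixt


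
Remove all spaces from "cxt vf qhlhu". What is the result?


Input string: 'cxt vf qhlhu'
Operation: remove all spaces
Words: 'cxt', 'vf', 'qhlhu'
Join without spaces: cxtvfqhlhu


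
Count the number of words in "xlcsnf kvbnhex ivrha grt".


Input string: 'xlcsnf kvbnhex ivrha grt'
Operation: split by spaces
Words found: 'xlcsnf', 'kvbnhex', 'ivrha', 'grt'
Word count: 4


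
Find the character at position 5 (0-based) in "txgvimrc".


Input string: 'txgvimrc'
Operation: get character at index 5
Index mapping: s[0]='t', s[1]='x', s[2]='g', s[3]='v', s[4]='i', s[5]='m'
Result: 'm'


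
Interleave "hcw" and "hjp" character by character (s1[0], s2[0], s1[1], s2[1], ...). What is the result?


String 1: 'hcw'
String 2: 'hjp'
Operation: alternate characters
Pairs: 'h'+'h', 'c'+'j', 'w'+'p'
Result: hhcjwp


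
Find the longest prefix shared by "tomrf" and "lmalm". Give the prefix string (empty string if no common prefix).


String 1: 'tomrf'
String 2: 'lmalm'
Compare position by position:
pos 0: 't' vs 'l' differ -> stop
Longest common prefix: "" (length 0)


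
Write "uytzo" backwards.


Input string: 'uytzo'
Operation: reverse character order
Original order: 'u' -> 'y' -> 't' -> 'z' -> 'o'
Reversed order: 'o' -> 'z' -> 't' -> 'y' -> 'u'
Result: oztyu


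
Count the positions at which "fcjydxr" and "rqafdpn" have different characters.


String 1: 'fcjydxr'
String 2: 'rqafdpn'
Compare each position: pos 0: 'f'!='r', pos 1: 'c'!='q', pos 2: 'j'!='a', pos 3: 'y'!='f', pos 4: 'd'=='d', pos 5: 'x'!='p', pos 6: 'r'!='n'
Differing positions: 6
Hamming distance: 6


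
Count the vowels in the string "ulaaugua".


Input string: 'ulaaugua'
Operation: count vowels (a, e, i, o, u)
Scan: s[0]='u' (vowel), s[1]='l', s[2]='a' (vowel), s[3]='a' (vowel), s[4]='u' (vowel), s[5]='g', s[6]='u' (vowel), s[7]='a' (vowel)
Vowels found: 6
Result: 6


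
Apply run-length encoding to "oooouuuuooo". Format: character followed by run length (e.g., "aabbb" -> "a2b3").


Input: 'oooouuuuooo'
Operation: identify consecutive runs
Runs: 'oooo' -> o4, 'uuuu' -> u4, 'ooo' -> o3
Encoded: o4u4o3


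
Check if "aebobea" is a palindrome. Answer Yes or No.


Input string: 'aebobea'
Reversed: 'aebobea'
Compare pairs: s[0]='a' vs s[6]='a' (match), s[1]='e' vs s[5]='e' (match), s[2]='b' vs s[4]='b' (match)
Palindrome: Yes


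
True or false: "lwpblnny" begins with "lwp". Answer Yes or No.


Input string: 'lwpblnny'
Prefix to check: 'lwp'
First 3 characters of input: 'lwp'
Match: True
Result: Yes


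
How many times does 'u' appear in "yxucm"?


Input string: 'yxucm'
Target character: 'u'
Scan each position: s[2]='u'
Matches found at indices: 2
Total: 1


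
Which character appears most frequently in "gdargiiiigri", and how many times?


Input: 'gdargiiiigri'
Operation: tally each character
Counts: 'a':1, 'd':1, 'g':3, 'i':5, 'r':2
Maximum: 'i' appears 5 times


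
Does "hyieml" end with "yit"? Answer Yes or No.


Input string: 'hyieml'
Suffix to check: 'yit'
Last 3 characters of input: 'eml'
Match: False
Result: No


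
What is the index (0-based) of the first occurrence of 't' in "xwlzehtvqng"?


Input string: 'xwlzehtvqng'
Target: 't'
Scanning left to right: s[0]='x', s[1]='w', s[2]='l', s[3]='z', s[4]='e', s[5]='h', s[6]='t'
First match at index: 6


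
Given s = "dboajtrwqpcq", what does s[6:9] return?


Input string: 'dboajtrwqpcq'
Operation: slice [6:9]
Extract characters: s[6]='r', s[7]='w', s[8]='q'
Result: rwq


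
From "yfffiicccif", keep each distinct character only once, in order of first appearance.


Input: 'yfffiicccif'
Operation: keep first occurrence of each character
Scan: s[0]='y' new -> keep; s[1]='f' new -> keep; s[2]='f' seen -> skip; s[3]='f' seen -> skip; s[4]='i' new -> keep; s[5]='i' seen -> skip; s[6]='c' new -> keep; s[7]='c' seen -> skip; s[8]='c' seen -> skip; s[9]='i' seen -> skip; s[10]='f' seen -> skip
Result: yfic


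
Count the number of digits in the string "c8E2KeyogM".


Input string: 'c8E2KeyogM'
Operation: count digit characters (0-9)
Scan: 'c', '8'(digit), 'E', '2'(digit), 'K', 'e', 'y', 'o', 'g', 'M'
Digits found: 2
Result: 2


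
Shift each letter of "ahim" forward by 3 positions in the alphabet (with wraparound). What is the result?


Input: 'ahim', shift = 3
Operation: for each letter, (position + 3) mod 26
Mapping: 'a'(0+3=3)->'d', 'h'(7+3=10)->'k', 'i'(8+3=11)->'l', 'm'(12+3=15)->'p'
Result: dklp


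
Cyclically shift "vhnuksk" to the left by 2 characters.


Input: 'vhnuksk', shift = 2
Operation: split at index 2 and swap parts
Front part s[0:2] = 'vh'
Back part s[2:] = 'nuksk'
Rotated = back + front = 'nuksk' + 'vh'
Result: nukskvh


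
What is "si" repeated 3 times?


Input string: 'si'
Operation: repeat 3 times
Concatenation: 'si' + 'si' + 'si'
Result: sisisi


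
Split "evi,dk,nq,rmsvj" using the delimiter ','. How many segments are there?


Input string: 'evi,dk,nq,rmsvj'
Delimiter: ','
Split result: 'evi', 'dk', 'nq', 'rmsvj'
Number of parts: 4


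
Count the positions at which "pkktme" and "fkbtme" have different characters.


String 1: 'pkktme'
String 2: 'fkbtme'
Compare each position: pos 0: 'p'!='f', pos 1: 'k'=='k', pos 2: 'k'!='b', pos 3: 't'=='t', pos 4: 'm'=='m', pos 5: 'e'=='e'
Differing positions: 2
Hamming distance: 2


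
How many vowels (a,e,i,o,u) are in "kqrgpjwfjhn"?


Input string: 'kqrgpjwfjhn'
Operation: count vowels (a, e, i, o, u)
Scan: s[0]='k', s[1]='q', s[2]='r', s[3]='g', s[4]='p', s[5]='j', s[6]='w', s[7]='f', s[8]='j', s[9]='h', s[10]='n'
Vowels found: 0
Result: 0


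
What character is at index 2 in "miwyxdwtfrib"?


Input string: 'miwyxdwtfrib'
Operation: get character at index 2
Index mapping: s[0]='m', s[1]='i', s[2]='w'
Result: 'w'


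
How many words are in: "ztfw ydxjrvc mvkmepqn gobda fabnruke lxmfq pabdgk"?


Input string: 'ztfw ydxjrvc mvkmepqn gobda fabnruke lxmfq pabdgk'
Operation: split by spaces
Words found: 'ztfw', 'ydxjrvc', 'mvkmepqn', 'gobda', 'fabnruke', 'lxmfq', 'pabdgk'
Word count: 7


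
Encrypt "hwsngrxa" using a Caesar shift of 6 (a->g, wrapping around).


Input: 'hwsngrxa', shift = 6
Operation: for each letter, (position + 6) mod 26
Mapping: 'h'(7+6=13)->'n', 'w'(22+6=28, 28 mod 26=2)->'c', 's'(18+6=24)->'y', 'n'(13+6=19)->'t', 'g'(6+6=12)->'m', 'r'(17+6=23)->'x', 'x'(23+6=29, 29 mod 26=3)->'d', 'a'(0+6=6)->'g'
Result: ncytmxdg


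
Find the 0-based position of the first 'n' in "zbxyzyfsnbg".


Input string: 'zbxyzyfsnbg'
Target: 'n'
Scanning left to right: s[0]='z', s[1]='b', s[2]='x', s[3]='y', s[4]='z', s[5]='y', s[6]='f', s[7]='s', s[8]='n'
First match at index: 8


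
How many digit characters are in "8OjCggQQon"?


Input string: '8OjCggQQon'
Operation: count digit characters (0-9)
Scan: '8'(digit), 'O', 'j', 'C', 'g', 'g', 'Q', 'Q', 'o', 'n'
Digits found: 1
Result: 1


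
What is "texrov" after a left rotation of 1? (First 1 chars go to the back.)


Input: 'texrov', shift = 1
Operation: split at index 1 and swap parts
Front part s[0:1] = 't'
Back part s[1:] = 'exrov'
Rotated = back + front = 'exrov' + 't'
Result: exrovt


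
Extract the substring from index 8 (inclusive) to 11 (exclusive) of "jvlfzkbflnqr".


Input string: 'jvlfzkbflnqr'
Operation: slice [8:11]
Extract characters: s[8]='l', s[9]='n', s[10]='q'
Result: lnq


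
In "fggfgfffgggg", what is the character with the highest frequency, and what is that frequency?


Input: 'fggfgfffgggg'
Operation: tally each character
Counts: 'f':5, 'g':7
Maximum: 'g' appears 7 times


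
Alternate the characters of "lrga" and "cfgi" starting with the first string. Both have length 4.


String 1: 'lrga'
String 2: 'cfgi'
Operation: alternate characters
Pairs: 'l'+'c', 'r'+'f', 'g'+'g', 'a'+'i'
Result: lcrfggai


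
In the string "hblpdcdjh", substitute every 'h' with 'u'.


Input string: 'hblpdcdjh'
Operation: replace 'h' with 'u'
Positions of 'h': 0, 8
After replacement: ublpdcdju


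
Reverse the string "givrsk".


Input string: 'givrsk'
Operation: reverse character order
Original order: 'g' -> 'i' -> 'v' -> 'r' -> 's' -> 'k'
Reversed order: 'k' -> 's' -> 'r' -> 'v' -> 'i' -> 'g'
Result: ksrvig


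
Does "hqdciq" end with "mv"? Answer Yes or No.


Input string: 'hqdciq'
Suffix to check: 'mv'
Last 2 characters of input: 'iq'
Match: False
Result: No


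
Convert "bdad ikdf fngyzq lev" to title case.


Input string: 'bdad ikdf fngyzq lev'
Operation: capitalize first letter of each word
Word transformations: 'bdad'->'Bdad', 'ikdf'->'Ikdf', 'fngyzq'->'Fngyzq', 'lev'->'Lev'
Result: Bdad Ikdf Fngyzq Lev


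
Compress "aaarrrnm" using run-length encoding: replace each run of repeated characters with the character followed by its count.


Input: 'aaarrrnm'
Operation: identify consecutive runs
Runs: 'aaa' -> a3, 'rrr' -> r3, 'n' -> n1, 'm' -> m1
Encoded: a3r3n1m1


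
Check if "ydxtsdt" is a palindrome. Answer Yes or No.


Input string: 'ydxtsdt'
Reversed: 'tdstxdy'
Compare pairs: s[0]='y' vs s[6]='t' (mismatch), s[1]='d' vs s[5]='d' (match), s[2]='x' vs s[4]='s' (mismatch)
Palindrome: No


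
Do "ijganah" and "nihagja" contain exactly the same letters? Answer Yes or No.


String 1: 'ijganah' -> sorted: 'aaghijn'
String 2: 'nihagja' -> sorted: 'aaghijn'
Compare sorted forms: 'aaghijn' == 'aaghijn'
Anagram: Yes


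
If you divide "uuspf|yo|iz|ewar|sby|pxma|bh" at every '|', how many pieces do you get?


Input string: 'uuspf|yo|iz|ewar|sby|pxma|bh'
Delimiter: '|'
Split result: 'uuspf', 'yo', 'iz', 'ewar', 'sby', 'pxma', 'bh'
Number of parts: 7


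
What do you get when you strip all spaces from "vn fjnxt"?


Input string: 'vn fjnxt'
Operation: remove all spaces
Words: 'vn', 'fjnxt'
Join without spaces: vnfjnxt


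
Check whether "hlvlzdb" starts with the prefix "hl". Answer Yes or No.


Input string: 'hlvlzdb'
Prefix to check: 'hl'
First 2 characters of input: 'hl'
Match: True
Result: Yes


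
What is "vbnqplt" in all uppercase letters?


Input string: 'vbnqplt'
Operation: convert each letter to uppercase
Mapping: 'v'->'V', 'b'->'B', 'n'->'N', 'q'->'Q', 'p'->'P', 'l'->'L', 't'->'T'
Result: VBNQPLT


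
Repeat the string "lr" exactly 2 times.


Input string: 'lr'
Operation: repeat 2 times
Concatenation: 'lr' + 'lr'
Result: lrlr


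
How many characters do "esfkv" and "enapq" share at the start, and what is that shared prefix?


String 1: 'esfkv'
String 2: 'enapq'
Compare position by position:
pos 0: 'e' vs 'e' match
pos 1: 's' vs 'n' differ -> stop
Longest common prefix: "e" (length 1)


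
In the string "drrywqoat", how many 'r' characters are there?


Input string: 'drrywqoat'
Target character: 'r'
Scan each position: s[1]='r', s[2]='r'
Matches found at indices: 1, 2
Total: 2


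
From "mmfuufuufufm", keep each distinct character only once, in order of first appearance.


Input: 'mmfuufuufufm'
Operation: keep first occurrence of each character
Scan: s[0]='m' new -> keep; s[1]='m' seen -> skip; s[2]='f' new -> keep; s[3]='u' new -> keep; s[4]='u' seen -> skip; s[5]='f' seen -> skip; s[6]='u' seen -> skip; s[7]='u' seen -> skip; s[8]='f' seen -> skip; s[9]='u' seen -> skip; s[10]='f' seen -> skip; s[11]='m' seen -> skip
Result: mfu


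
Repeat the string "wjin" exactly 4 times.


Input string: 'wjin'
Operation: repeat 4 times
Concatenation: 'wjin' + 'wjin' + 'wjin' + 'wjin'
Result: wjinwjinwjinwjin


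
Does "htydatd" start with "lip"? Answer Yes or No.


Input string: 'htydatd'
Prefix to check: 'lip'
First 3 characters of input: 'hty'
Match: False
Result: No


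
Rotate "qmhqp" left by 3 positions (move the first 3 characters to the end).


Input: 'qmhqp', shift = 3
Operation: split at index 3 and swap parts
Front part s[0:3] = 'qmh'
Back part s[3:] = 'qp'
Rotated = back + front = 'qp' + 'qmh'
Result: qpqmh


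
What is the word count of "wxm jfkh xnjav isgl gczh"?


Input string: 'wxm jfkh xnjav isgl gczh'
Operation: split by spaces
Words found: 'wxm', 'jfkh', 'xnjav', 'isgl', 'gczh'
Word count: 5


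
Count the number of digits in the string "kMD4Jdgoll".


Input string: 'kMD4Jdgoll'
Operation: count digit characters (0-9)
Scan: 'k', 'M', 'D', '4'(digit), 'J', 'd', 'g', 'o', 'l', 'l'
Digits found: 1
Result: 1


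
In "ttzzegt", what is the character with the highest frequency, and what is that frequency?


Input: 'ttzzegt'
Operation: tally each character
Counts: 'e':1, 'g':1, 't':3, 'z':2
Maximum: 't' appears 3 times


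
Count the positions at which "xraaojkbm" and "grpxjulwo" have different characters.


String 1: 'xraaojkbm'
String 2: 'grpxjulwo'
Compare each position: pos 0: 'x'!='g', pos 1: 'r'=='r', pos 2: 'a'!='p', pos 3: 'a'!='x', pos 4: 'o'!='j', pos 5: 'j'!='u', pos 6: 'k'!='l', pos 7: 'b'!='w', pos 8: 'm'!='o'
Differing positions: 8
Hamming distance: 8


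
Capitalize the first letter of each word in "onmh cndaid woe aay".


Input string: 'onmh cndaid woe aay'
Operation: capitalize first letter of each word
Word transformations: 'onmh'->'Onmh', 'cndaid'->'Cndaid', 'woe'->'Woe', 'aay'->'Aay'
Result: Onmh Cndaid Woe Aay


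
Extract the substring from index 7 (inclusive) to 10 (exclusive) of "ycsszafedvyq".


Input string: 'ycsszafedvyq'
Operation: slice [7:10]
Extract characters: s[7]='e', s[8]='d', s[9]='v'
Result: edv


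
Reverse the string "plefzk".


Input string: 'plefzk'
Operation: reverse character order
Original order: 'p' -> 'l' -> 'e' -> 'f' -> 'z' -> 'k'
Reversed order: 'k' -> 'z' -> 'f' -> 'e' -> 'l' -> 'p'
Result: kzfelp


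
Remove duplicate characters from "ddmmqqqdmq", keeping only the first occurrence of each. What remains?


Input: 'ddmmqqqdmq'
Operation: keep first occurrence of each character
Scan: s[0]='d' new -> keep; s[1]='d' seen -> skip; s[2]='m' new -> keep; s[3]='m' seen -> skip; s[4]='q' new -> keep; s[5]='q' seen -> skip; s[6]='q' seen -> skip; s[7]='d' seen -> skip; s[8]='m' seen -> skip; s[9]='q' seen -> skip
Result: dmq


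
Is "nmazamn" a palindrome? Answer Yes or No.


Input string: 'nmazamn'
Reversed: 'nmazamn'
Compare pairs: s[0]='n' vs s[6]='n' (match), s[1]='m' vs s[5]='m' (match), s[2]='a' vs s[4]='a' (match)
Palindrome: Yes


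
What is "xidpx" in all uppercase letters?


Input string: 'xidpx'
Operation: convert each letter to uppercase
Mapping: 'x'->'X', 'i'->'I', 'd'->'D', 'p'->'P', 'x'->'X'
Result: XIDPX


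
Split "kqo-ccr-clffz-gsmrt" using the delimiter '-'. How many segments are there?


Input string: 'kqo-ccr-clffz-gsmrt'
Delimiter: '-'
Split result: 'kqo', 'ccr', 'clffz', 'gsmrt'
Number of parts: 4


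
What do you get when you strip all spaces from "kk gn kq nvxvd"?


Input string: 'kk gn kq nvxvd'
Operation: remove all spaces
Words: 'kk', 'gn', 'kq', 'nvxvd'
Join without spaces: kkgnkqnvxvd


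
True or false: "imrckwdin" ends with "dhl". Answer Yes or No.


Input string: 'imrckwdin'
Suffix to check: 'dhl'
Last 3 characters of input: 'din'
Match: False
Result: No


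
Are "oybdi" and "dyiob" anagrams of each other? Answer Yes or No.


String 1: 'oybdi' -> sorted: 'bdioy'
String 2: 'dyiob' -> sorted: 'bdioy'
Compare sorted forms: 'bdioy' == 'bdioy'
Anagram: Yes


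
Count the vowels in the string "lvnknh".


Input string: 'lvnknh'
Operation: count vowels (a, e, i, o, u)
Scan: s[0]='l', s[1]='v', s[2]='n', s[3]='k', s[4]='n', s[5]='h'
Vowels found: 0
Result: 0


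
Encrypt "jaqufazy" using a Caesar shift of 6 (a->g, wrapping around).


Input: 'jaqufazy', shift = 6
Operation: for each letter, (position + 6) mod 26
Mapping: 'j'(9+6=15)->'p', 'a'(0+6=6)->'g', 'q'(16+6=22)->'w', 'u'(20+6=26, 26 mod 26=0)->'a', 'f'(5+6=11)->'l', 'a'(0+6=6)->'g', 'z'(25+6=31, 31 mod 26=5)->'f', 'y'(24+6=30, 30 mod 26=4)->'e'
Result: pgwalgfe


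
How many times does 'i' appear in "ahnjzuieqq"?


Input string: 'ahnjzuieqq'
Target character: 'i'
Scan each position: s[6]='i'
Matches found at indices: 6
Total: 1


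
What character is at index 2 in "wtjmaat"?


Input string: 'wtjmaat'
Operation: get character at index 2
Index mapping: s[0]='w', s[1]='t', s[2]='j'
Result: 'j'


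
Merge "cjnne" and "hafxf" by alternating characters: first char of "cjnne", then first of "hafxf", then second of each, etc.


String 1: 'cjnne'
String 2: 'hafxf'
Operation: alternate characters
Pairs: 'c'+'h', 'j'+'a', 'n'+'f', 'n'+'x', 'e'+'f'
Result: chjanfnxef


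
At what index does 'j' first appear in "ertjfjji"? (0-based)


Input string: 'ertjfjji'
Target: 'j'
Scanning left to right: s[0]='e', s[1]='r', s[2]='t', s[3]='j'
First match at index: 3


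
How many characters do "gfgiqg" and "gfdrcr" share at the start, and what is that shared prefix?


String 1: 'gfgiqg'
String 2: 'gfdrcr'
Compare position by position:
pos 0: 'g' vs 'g' match
pos 1: 'f' vs 'f' match
pos 2: 'g' vs 'd' differ -> stop
Longest common prefix: "gf" (length 2)


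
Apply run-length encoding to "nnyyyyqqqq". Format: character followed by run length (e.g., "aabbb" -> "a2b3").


Input: 'nnyyyyqqqq'
Operation: identify consecutive runs
Runs: 'nn' -> n2, 'yyyy' -> y4, 'qqqq' -> q4
Encoded: n2y4q4


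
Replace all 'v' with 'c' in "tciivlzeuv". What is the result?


Input string: 'tciivlzeuv'
Operation: replace 'v' with 'c'
Positions of 'v': 4, 9
After replacement: tciiclzeuc


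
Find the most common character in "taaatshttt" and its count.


Input: 'taaatshttt'
Operation: tally each character
Counts: 'a':3, 'h':1, 's':1, 't':5
Maximum: 't' appears 5 times


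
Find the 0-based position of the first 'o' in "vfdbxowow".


Input string: 'vfdbxowow'
Target: 'o'
Scanning left to right: s[0]='v', s[1]='f', s[2]='d', s[3]='b', s[4]='x', s[5]='o'
First match at index: 5


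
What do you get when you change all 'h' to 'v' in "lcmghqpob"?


Input string: 'lcmghqpob'
Operation: replace 'h' with 'v'
Positions of 'h': 4
After replacement: lcmgvqpob


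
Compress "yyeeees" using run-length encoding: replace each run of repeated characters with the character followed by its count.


Input: 'yyeeees'
Operation: identify consecutive runs
Runs: 'yy' -> y2, 'eeee' -> e4, 's' -> s1
Encoded: y2e4s1


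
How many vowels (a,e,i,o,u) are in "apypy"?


Input string: 'apypy'
Operation: count vowels (a, e, i, o, u)
Scan: s[0]='a' (vowel), s[1]='p', s[2]='y', s[3]='p', s[4]='y'
Vowels found: 1
Result: 1


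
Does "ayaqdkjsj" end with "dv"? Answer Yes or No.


Input string: 'ayaqdkjsj'
Suffix to check: 'dv'
Last 2 characters of input: 'sj'
Match: False
Result: No


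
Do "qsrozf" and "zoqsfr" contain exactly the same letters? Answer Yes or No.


String 1: 'qsrozf' -> sorted: 'foqrsz'
String 2: 'zoqsfr' -> sorted: 'foqrsz'
Compare sorted forms: 'foqrsz' == 'foqrsz'
Anagram: Yes


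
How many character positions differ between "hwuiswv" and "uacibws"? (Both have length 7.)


String 1: 'hwuiswv'
String 2: 'uacibws'
Compare each position: pos 0: 'h'!='u', pos 1: 'w'!='a', pos 2: 'u'!='c', pos 3: 'i'=='i', pos 4: 's'!='b', pos 5: 'w'=='w', pos 6: 'v'!='s'
Differing positions: 5
Hamming distance: 5


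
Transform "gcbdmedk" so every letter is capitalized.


Input string: 'gcbdmedk'
Operation: convert each letter to uppercase
Mapping: 'g'->'G', 'c'->'C', 'b'->'B', 'd'->'D', 'm'->'M', 'e'->'E', 'd'->'D', 'k'->'K'
Result: GCBDMEDK


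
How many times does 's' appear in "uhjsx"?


Input string: 'uhjsx'
Target character: 's'
Scan each position: s[3]='s'
Matches found at indices: 3
Total: 1


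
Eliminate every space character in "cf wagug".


Input string: 'cf wagug'
Operation: remove all spaces
Words: 'cf', 'wagug'
Join without spaces: cfwagug


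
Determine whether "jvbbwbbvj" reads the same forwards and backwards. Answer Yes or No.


Input string: 'jvbbwbbvj'
Reversed: 'jvbbwbbvj'
Compare pairs: s[0]='j' vs s[8]='j' (match), s[1]='v' vs s[7]='v' (match), s[2]='b' vs s[6]='b' (match), s[3]='b' vs s[5]='b' (match)
Palindrome: Yes


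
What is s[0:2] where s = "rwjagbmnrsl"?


Input string: 'rwjagbmnrsl'
Operation: slice [0:2]
Extract characters: s[0]='r', s[1]='w'
Result: rw


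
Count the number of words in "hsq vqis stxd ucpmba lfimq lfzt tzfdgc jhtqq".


Input string: 'hsq vqis stxd ucpmba lfimq lfzt tzfdgc jhtqq'
Operation: split by spaces
Words found: 'hsq', 'vqis', 'stxd', 'ucpmba', 'lfimq', 'lfzt', 'tzfdgc', 'jhtqq'
Word count: 8


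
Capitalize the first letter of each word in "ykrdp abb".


Input string: 'ykrdp abb'
Operation: capitalize first letter of each word
Word transformations: 'ykrdp'->'Ykrdp', 'abb'->'Abb'
Result: Ykrdp Abb


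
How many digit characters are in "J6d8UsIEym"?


Input string: 'J6d8UsIEym'
Operation: count digit characters (0-9)
Scan: 'J', '6'(digit), 'd', '8'(digit), 'U', 's', 'I', 'E', 'y', 'm'
Digits found: 2
Result: 2


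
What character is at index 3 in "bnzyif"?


Input string: 'bnzyif'
Operation: get character at index 3
Index mapping: s[0]='b', s[1]='n', s[2]='z', s[3]='y'
Result: 'y'


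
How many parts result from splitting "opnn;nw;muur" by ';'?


Input string: 'opnn;nw;muur'
Delimiter: ';'
Split result: 'opnn', 'nw', 'muur'
Number of parts: 3


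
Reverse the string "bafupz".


Input string: 'bafupz'
Operation: reverse character order
Original order: 'b' -> 'a' -> 'f' -> 'u' -> 'p' -> 'z'
Reversed order: 'z' -> 'p' -> 'u' -> 'f' -> 'a' -> 'b'
Result: zpufab


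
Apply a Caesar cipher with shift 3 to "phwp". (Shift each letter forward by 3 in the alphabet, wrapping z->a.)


Input: 'phwp', shift = 3
Operation: for each letter, (position + 3) mod 26
Mapping: 'p'(15+3=18)->'s', 'h'(7+3=10)->'k', 'w'(22+3=25)->'z', 'p'(15+3=18)->'s'
Result: skzs


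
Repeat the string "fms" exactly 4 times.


Input string: 'fms'
Operation: repeat 4 times
Concatenation: 'fms' + 'fms' + 'fms' + 'fms'
Result: fmsfmsfmsfms


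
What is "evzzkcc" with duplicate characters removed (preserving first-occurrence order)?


Input: 'evzzkcc'
Operation: keep first occurrence of each character
Scan: s[0]='e' new -> keep; s[1]='v' new -> keep; s[2]='z' new -> keep; s[3]='z' seen -> skip; s[4]='k' new -> keep; s[5]='c' new -> keep; s[6]='c' seen -> skip
Result: evzkc


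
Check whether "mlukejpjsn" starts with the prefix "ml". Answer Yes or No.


Input string: 'mlukejpjsn'
Prefix to check: 'ml'
First 2 characters of input: 'ml'
Match: True
Result: Yes


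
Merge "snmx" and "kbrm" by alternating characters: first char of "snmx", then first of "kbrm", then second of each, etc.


String 1: 'snmx'
String 2: 'kbrm'
Operation: alternate characters
Pairs: 's'+'k', 'n'+'b', 'm'+'r', 'x'+'m'
Result: sknbmrxm


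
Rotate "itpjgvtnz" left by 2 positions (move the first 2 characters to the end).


Input: 'itpjgvtnz', shift = 2
Operation: split at index 2 and swap parts
Front part s[0:2] = 'it'
Back part s[2:] = 'pjgvtnz'
Rotated = back + front = 'pjgvtnz' + 'it'
Result: pjgvtnzit


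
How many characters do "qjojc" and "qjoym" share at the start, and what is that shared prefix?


String 1: 'qjojc'
String 2: 'qjoym'
Compare position by position:
pos 0: 'q' vs 'q' match
pos 1: 'j' vs 'j' match
pos 2: 'o' vs 'o' match
pos 3: 'j' vs 'y' differ -> stop
Longest common prefix: "qjo" (length 3)


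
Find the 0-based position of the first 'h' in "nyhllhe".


Input string: 'nyhllhe'
Target: 'h'
Scanning left to right: s[0]='n', s[1]='y', s[2]='h'
First match at index: 2


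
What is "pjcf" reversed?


Input string: 'pjcf'
Operation: reverse character order
Original order: 'p' -> 'j' -> 'c' -> 'f'
Reversed order: 'f' -> 'c' -> 'j' -> 'p'
Result: fcjp


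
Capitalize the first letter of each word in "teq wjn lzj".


Input string: 'teq wjn lzj'
Operation: capitalize first letter of each word
Word transformations: 'teq'->'Teq', 'wjn'->'Wjn', 'lzj'->'Lzj'
Result: Teq Wjn Lzj


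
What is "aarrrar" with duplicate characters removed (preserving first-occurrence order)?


Input: 'aarrrar'
Operation: keep first occurrence of each character
Scan: s[0]='a' new -> keep; s[1]='a' seen -> skip; s[2]='r' new -> keep; s[3]='r' seen -> skip; s[4]='r' seen -> skip; s[5]='a' seen -> skip; s[6]='r' seen -> skip
Result: ar


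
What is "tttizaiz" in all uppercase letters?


Input string: 'tttizaiz'
Operation: convert each letter to uppercase
Mapping: 't'->'T', 't'->'T', 't'->'T', 'i'->'I', 'z'->'Z', 'a'->'A', 'i'->'I', 'z'->'Z'
Result: TTTIZAIZ


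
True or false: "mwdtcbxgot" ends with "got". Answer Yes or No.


Input string: 'mwdtcbxgot'
Suffix to check: 'got'
Last 3 characters of input: 'got'
Match: True
Result: Yes


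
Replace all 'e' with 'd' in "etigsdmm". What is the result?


Input string: 'etigsdmm'
Operation: replace 'e' with 'd'
Positions of 'e': 0
After replacement: dtigsdmm


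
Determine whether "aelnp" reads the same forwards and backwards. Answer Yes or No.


Input string: 'aelnp'
Reversed: 'pnlea'
Compare pairs: s[0]='a' vs s[4]='p' (mismatch), s[1]='e' vs s[3]='n' (mismatch)
Palindrome: No


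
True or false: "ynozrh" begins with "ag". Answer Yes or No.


Input string: 'ynozrh'
Prefix to check: 'ag'
First 2 characters of input: 'yn'
Match: False
Result: No


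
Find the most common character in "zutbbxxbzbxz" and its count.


Input: 'zutbbxxbzbxz'
Operation: tally each character
Counts: 'b':4, 't':1, 'u':1, 'x':3, 'z':3
Maximum: 'b' appears 4 times


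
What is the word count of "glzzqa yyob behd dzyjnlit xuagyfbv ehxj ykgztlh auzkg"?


Input string: 'glzzqa yyob behd dzyjnlit xuagyfbv ehxj ykgztlh auzkg'
Operation: split by spaces
Words found: 'glzzqa', 'yyob', 'behd', 'dzyjnlit', 'xuagyfbv', 'ehxj', 'ykgztlh', 'auzkg'
Word count: 8


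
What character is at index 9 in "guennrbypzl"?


Input string: 'guennrbypzl'
Operation: get character at index 9
Index mapping: s[0]='g', s[1]='u', s[2]='e', s[3]='n', s[4]='n', s[5]='r', s[6]='b', s[7]='y', s[8]='p', s[9]='z'
Result: 'z'


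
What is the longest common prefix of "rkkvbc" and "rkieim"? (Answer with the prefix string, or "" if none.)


String 1: 'rkkvbc'
String 2: 'rkieim'
Compare position by position:
pos 0: 'r' vs 'r' match
pos 1: 'k' vs 'k' match
pos 2: 'k' vs 'i' differ -> stop
Longest common prefix: "rk" (length 2)


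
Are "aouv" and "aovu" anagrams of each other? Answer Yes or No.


String 1: 'aouv' -> sorted: 'aouv'
String 2: 'aovu' -> sorted: 'aouv'
Compare sorted forms: 'aouv' == 'aouv'
Anagram: Yes


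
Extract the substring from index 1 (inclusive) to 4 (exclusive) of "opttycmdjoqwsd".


Input string: 'opttycmdjoqwsd'
Operation: slice [1:4]
Extract characters: s[1]='p', s[2]='t', s[3]='t'
Result: ptt


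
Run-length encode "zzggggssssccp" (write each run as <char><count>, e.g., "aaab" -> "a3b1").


Input: 'zzggggssssccp'
Operation: identify consecutive runs
Runs: 'zz' -> z2, 'gggg' -> g4, 'ssss' -> s4, 'cc' -> c2, 'p' -> p1
Encoded: z2g4s4c2p1


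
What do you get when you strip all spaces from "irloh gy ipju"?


Input string: 'irloh gy ipju'
Operation: remove all spaces
Words: 'irloh', 'gy', 'ipju'
Join without spaces: irlohgyipju


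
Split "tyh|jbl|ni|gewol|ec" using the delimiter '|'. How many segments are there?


Input string: 'tyh|jbl|ni|gewol|ec'
Delimiter: '|'
Split result: 'tyh', 'jbl', 'ni', 'gewol', 'ec'
Number of parts: 5


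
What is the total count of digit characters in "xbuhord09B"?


Input string: 'xbuhord09B'
Operation: count digit characters (0-9)
Scan: 'x', 'b', 'u', 'h', 'o', 'r', 'd', '0'(digit), '9'(digit), 'B'
Digits found: 2
Result: 2


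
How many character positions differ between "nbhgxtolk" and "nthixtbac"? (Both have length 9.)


String 1: 'nbhgxtolk'
String 2: 'nthixtbac'
Compare each position: pos 0: 'n'=='n', pos 1: 'b'!='t', pos 2: 'h'=='h', pos 3: 'g'!='i', pos 4: 'x'=='x', pos 5: 't'=='t', pos 6: 'o'!='b', pos 7: 'l'!='a', pos 8: 'k'!='c'
Differing positions: 5
Hamming distance: 5


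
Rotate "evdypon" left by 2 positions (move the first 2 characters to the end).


Input: 'evdypon', shift = 2
Operation: split at index 2 and swap parts
Front part s[0:2] = 'ev'
Back part s[2:] = 'dypon'
Rotated = back + front = 'dypon' + 'ev'
Result: dyponev


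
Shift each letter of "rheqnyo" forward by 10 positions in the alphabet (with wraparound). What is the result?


Input: 'rheqnyo', shift = 10
Operation: for each letter, (position + 10) mod 26
Mapping: 'r'(17+10=27, 27 mod 26=1)->'b', 'h'(7+10=17)->'r', 'e'(4+10=14)->'o', 'q'(16+10=26, 26 mod 26=0)->'a', 'n'(13+10=23)->'x', 'y'(24+10=34, 34 mod 26=8)->'i', 'o'(14+10=24)->'y'
Result: broaxiy


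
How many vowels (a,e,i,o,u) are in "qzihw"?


Input string: 'qzihw'
Operation: count vowels (a, e, i, o, u)
Scan: s[0]='q', s[1]='z', s[2]='i' (vowel), s[3]='h', s[4]='w'
Vowels found: 1
Result: 1


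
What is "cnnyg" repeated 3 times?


Input string: 'cnnyg'
Operation: repeat 3 times
Concatenation: 'cnnyg' + 'cnnyg' + 'cnnyg'
Result: cnnygcnnygcnnyg


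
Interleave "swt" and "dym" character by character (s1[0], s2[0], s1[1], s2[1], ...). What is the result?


String 1: 'swt'
String 2: 'dym'
Operation: alternate characters
Pairs: 's'+'d', 'w'+'y', 't'+'m'
Result: sdwytm


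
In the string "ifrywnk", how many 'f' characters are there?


Input string: 'ifrywnk'
Target character: 'f'
Scan each position: s[1]='f'
Matches found at indices: 1
Total: 1


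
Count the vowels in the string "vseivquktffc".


Input string: 'vseivquktffc'
Operation: count vowels (a, e, i, o, u)
Scan: s[0]='v', s[1]='s', s[2]='e' (vowel), s[3]='i' (vowel), s[4]='v', s[5]='q', s[6]='u' (vowel), s[7]='k', s[8]='t', s[9]='f', s[10]='f', s[11]='c'
Vowels found: 3
Result: 3


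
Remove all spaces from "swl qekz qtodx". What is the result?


Input string: 'swl qekz qtodx'
Operation: remove all spaces
Words: 'swl', 'qekz', 'qtodx'
Join without spaces: swlqekzqtodx


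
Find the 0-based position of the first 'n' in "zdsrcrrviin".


Input string: 'zdsrcrrviin'
Target: 'n'
Scanning left to right: s[0]='z', s[1]='d', s[2]='s', s[3]='r', s[4]='c', s[5]='r', s[6]='r', s[7]='v', s[8]='i', s[9]='i', s[10]='n'
First match at index: 10


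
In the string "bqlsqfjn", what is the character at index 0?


Input string: 'bqlsqfjn'
Operation: get character at index 0
Index mapping: s[0]='b'
Result: 'b'


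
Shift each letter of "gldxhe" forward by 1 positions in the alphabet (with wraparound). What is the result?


Input: 'gldxhe', shift = 1
Operation: for each letter, (position + 1) mod 26
Mapping: 'g'(6+1=7)->'h', 'l'(11+1=12)->'m', 'd'(3+1=4)->'e', 'x'(23+1=24)->'y', 'h'(7+1=8)->'i', 'e'(4+1=5)->'f'
Result: hmeyif


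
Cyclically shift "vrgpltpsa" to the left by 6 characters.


Input: 'vrgpltpsa', shift = 6
Operation: split at index 6 and swap parts
Front part s[0:6] = 'vrgplt'
Back part s[6:] = 'psa'
Rotated = back + front = 'psa' + 'vrgplt'
Result: psavrgplt


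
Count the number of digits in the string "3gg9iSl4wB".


Input string: '3gg9iSl4wB'
Operation: count digit characters (0-9)
Scan: '3'(digit), 'g', 'g', '9'(digit), 'i', 'S', 'l', '4'(digit), 'w', 'B'
Digits found: 3
Result: 3


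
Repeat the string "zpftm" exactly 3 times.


Input string: 'zpftm'
Operation: repeat 3 times
Concatenation: 'zpftm' + 'zpftm' + 'zpftm'
Result: zpftmzpftmzpftm


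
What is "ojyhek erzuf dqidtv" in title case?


Input string: 'ojyhek erzuf dqidtv'
Operation: capitalize first letter of each word
Word transformations: 'ojyhek'->'Ojyhek', 'erzuf'->'Erzuf', 'dqidtv'->'Dqidtv'
Result: Ojyhek Erzuf Dqidtv


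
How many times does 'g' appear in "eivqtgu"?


Input string: 'eivqtgu'
Target character: 'g'
Scan each position: s[5]='g'
Matches found at indices: 5
Total: 1


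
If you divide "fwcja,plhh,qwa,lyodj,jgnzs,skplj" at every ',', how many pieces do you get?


Input string: 'fwcja,plhh,qwa,lyodj,jgnzs,skplj'
Delimiter: ','
Split result: 'fwcja', 'plhh', 'qwa', 'lyodj', 'jgnzs', 'skplj'
Number of parts: 6


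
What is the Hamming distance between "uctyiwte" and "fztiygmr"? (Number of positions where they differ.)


String 1: 'uctyiwte'
String 2: 'fztiygmr'
Compare each position: pos 0: 'u'!='f', pos 1: 'c'!='z', pos 2: 't'=='t', pos 3: 'y'!='i', pos 4: 'i'!='y', pos 5: 'w'!='g', pos 6: 't'!='m', pos 7: 'e'!='r'
Differing positions: 7
Hamming distance: 7


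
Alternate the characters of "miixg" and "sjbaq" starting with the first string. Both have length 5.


String 1: 'miixg'
String 2: 'sjbaq'
Operation: alternate characters
Pairs: 'm'+'s', 'i'+'j', 'i'+'b', 'x'+'a', 'g'+'q'
Result: msijibxagq


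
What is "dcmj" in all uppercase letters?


Input string: 'dcmj'
Operation: convert each letter to uppercase
Mapping: 'd'->'D', 'c'->'C', 'm'->'M', 'j'->'J'
Result: DCMJ


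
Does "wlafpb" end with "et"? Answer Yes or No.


Input string: 'wlafpb'
Suffix to check: 'et'
Last 2 characters of input: 'pb'
Match: False
Result: No


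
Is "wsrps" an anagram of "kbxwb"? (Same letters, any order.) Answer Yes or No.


String 1: 'kbxwb' -> sorted: 'bbkwx'
String 2: 'wsrps' -> sorted: 'prssw'
Compare sorted forms: 'bbkwx' != 'prssw'
Anagram: No


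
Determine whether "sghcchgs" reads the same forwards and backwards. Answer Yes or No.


Input string: 'sghcchgs'
Reversed: 'sghcchgs'
Compare pairs: s[0]='s' vs s[7]='s' (match), s[1]='g' vs s[6]='g' (match), s[2]='h' vs s[5]='h' (match), s[3]='c' vs s[4]='c' (match)
Palindrome: Yes


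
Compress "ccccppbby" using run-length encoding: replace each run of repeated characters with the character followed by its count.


Input: 'ccccppbby'
Operation: identify consecutive runs
Runs: 'cccc' -> c4, 'pp' -> p2, 'bb' -> b2, 'y' -> y1
Encoded: c4p2b2y1


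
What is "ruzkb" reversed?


Input string: 'ruzkb'
Operation: reverse character order
Original order: 'r' -> 'u' -> 'z' -> 'k' -> 'b'
Reversed order: 'b' -> 'k' -> 'z' -> 'u' -> 'r'
Result: bkzur


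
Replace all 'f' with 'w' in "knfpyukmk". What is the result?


Input string: 'knfpyukmk'
Operation: replace 'f' with 'w'
Positions of 'f': 2
After replacement: knwpyukmk


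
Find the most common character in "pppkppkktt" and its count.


Input: 'pppkppkktt'
Operation: tally each character
Counts: 'k':3, 'p':5, 't':2
Maximum: 'p' appears 5 times


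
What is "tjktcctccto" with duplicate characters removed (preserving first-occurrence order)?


Input: 'tjktcctccto'
Operation: keep first occurrence of each character
Scan: s[0]='t' new -> keep; s[1]='j' new -> keep; s[2]='k' new -> keep; s[3]='t' seen -> skip; s[4]='c' new -> keep; s[5]='c' seen -> skip; s[6]='t' seen -> skip; s[7]='c' seen -> skip; s[8]='c' seen -> skip; s[9]='t' seen -> skip; s[10]='o' new -> keep
Result: tjkco


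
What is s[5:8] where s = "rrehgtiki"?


Input string: 'rrehgtiki'
Operation: slice [5:8]
Extract characters: s[5]='t', s[6]='i', s[7]='k'
Result: tik


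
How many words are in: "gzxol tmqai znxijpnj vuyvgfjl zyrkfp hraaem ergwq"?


Input string: 'gzxol tmqai znxijpnj vuyvgfjl zyrkfp hraaem ergwq'
Operation: split by spaces
Words found: 'gzxol', 'tmqai', 'znxijpnj', 'vuyvgfjl', 'zyrkfp', 'hraaem', 'ergwq'
Word count: 7


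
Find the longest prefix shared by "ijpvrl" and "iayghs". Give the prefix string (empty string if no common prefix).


String 1: 'ijpvrl'
String 2: 'iayghs'
Compare position by position:
pos 0: 'i' vs 'i' match
pos 1: 'j' vs 'a' differ -> stop
Longest common prefix: "i" (length 1)


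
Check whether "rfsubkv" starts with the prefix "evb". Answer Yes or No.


Input string: 'rfsubkv'
Prefix to check: 'evb'
First 3 characters of input: 'rfs'
Match: False
Result: No


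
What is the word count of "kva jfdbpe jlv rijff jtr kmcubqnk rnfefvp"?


Input string: 'kva jfdbpe jlv rijff jtr kmcubqnk rnfefvp'
Operation: split by spaces
Words found: 'kva', 'jfdbpe', 'jlv', 'rijff', 'jtr', 'kmcubqnk', 'rnfefvp'
Word count: 7


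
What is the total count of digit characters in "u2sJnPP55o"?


Input string: 'u2sJnPP55o'
Operation: count digit characters (0-9)
Scan: 'u', '2'(digit), 's', 'J', 'n', 'P', 'P', '5'(digit), '5'(digit), 'o'
Digits found: 3
Result: 3


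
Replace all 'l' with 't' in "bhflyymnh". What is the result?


Input string: 'bhflyymnh'
Operation: replace 'l' with 't'
Positions of 'l': 3
After replacement: bhftyymnh
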